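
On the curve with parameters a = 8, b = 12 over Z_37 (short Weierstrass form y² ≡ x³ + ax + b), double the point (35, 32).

(8, 25)

tangent at (35, 32): λ = (3·35² + 8)/(2·32) ≡ 20/27. 27⁻¹ ≡ 11 (mod 37), so λ ≡ 20·11 ≡ 35.
  x = λ² - 35 - 35 = 1225 - 70 ≡ 8; y = λ·(35 - 8) - 32 ≡ 25. → (8, 25)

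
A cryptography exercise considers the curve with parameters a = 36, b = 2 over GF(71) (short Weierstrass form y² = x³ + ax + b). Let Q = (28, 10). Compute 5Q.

(21, 47)

Repeated addition: build up to 5Q.
2Q: tangent at (28, 10): λ = (3·28² + 36)/(2·10) ≡ 45/20. 20⁻¹ ≡ 32 (mod 71), so λ ≡ 45·32 ≡ 20.
  x = λ² - 28 - 28 = 400 - 56 ≡ 60; y = λ·(28 - 60) - 10 ≡ 60. → (60, 60)
3Q: (60, 60) + (28, 10). λ = (10 - 60)/(28 - 60) ≡ 21/39 mod 71. 39⁻¹ ≡ 51 (mod 71) since 39·51 = 1989 ≡ 1, so λ ≡ 6.
  x = λ² - 60 - 28 = 36 - 88 ≡ 19; y = λ·(60 - 19) - 60 ≡ 44. → (19, 44)
4Q: (19, 44) + (28, 10). λ = (10 - 44)/(28 - 19) ≡ 37/9 mod 71. 9⁻¹ ≡ 8 (mod 71) since 9·8 = 72 ≡ 1, so λ ≡ 12.
  x = λ² - 19 - 28 = 144 - 47 ≡ 26; y = λ·(19 - 26) - 44 ≡ 14. → (26, 14)
5Q: (26, 14) + (28, 10). λ = (10 - 14)/(28 - 26) ≡ 67/2 mod 71. 2⁻¹ ≡ 36 (mod 71), so λ ≡ 69.
  x = λ² - 26 - 28 = 4761 - 54 ≡ 21; y = λ·(26 - 21) - 14 ≡ 47. → (21, 47)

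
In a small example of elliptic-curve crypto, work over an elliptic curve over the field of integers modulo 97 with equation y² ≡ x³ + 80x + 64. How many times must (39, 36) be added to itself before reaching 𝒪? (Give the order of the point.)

2P: tangent at (39, 36): λ = (3·39² + 80)/(2·36) ≡ 84/72. 72⁻¹ ≡ 31 (mod 97) since 72·31 = 2232 ≡ 1, so λ ≡ 84·31 ≡ 82.
  x = λ² - 39 - 39 = 6724 - 78 ≡ 50; y = λ·(39 - 50) - 36 ≡ 32. → (50, 32)
3P: (50, 32) + (39, 36). λ = (36 - 32)/(39 - 50) ≡ 4/86 mod 97. 86⁻¹ ≡ 44 (mod 97), so λ ≡ 79.
  x = λ² - 50 - 39 = 6241 - 89 ≡ 41; y = λ·(50 - 41) - 32 ≡ 0. → (41, 0)
4P: (41, 0) + (39, 36). λ = (36 - 0)/(39 - 41) ≡ 36/95 mod 97. 95⁻¹ ≡ 48 (mod 97), so λ ≡ 79.
  x = λ² - 41 - 39 = 6241 - 80 ≡ 50; y = λ·(41 - 50) - 0 ≡ 65. → (50, 65)
5P: (50, 65) + (39, 36). λ = (36 - 65)/(39 - 50) ≡ 68/86 mod 97. 86⁻¹ ≡ 44 (mod 97), so λ ≡ 82.
  x = λ² - 50 - 39 = 6724 - 89 ≡ 39; y = λ·(50 - 39) - 65 ≡ 61. → (39, 61)
6P: (39, 61) + (39, 36): same x and y₁ ≡ -y₂, so the sum is 𝒪.
6P = 𝒪, so the order is 6.

6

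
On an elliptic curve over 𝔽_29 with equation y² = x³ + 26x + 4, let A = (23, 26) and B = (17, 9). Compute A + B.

(23, 26) + (17, 9). λ = (9 - 26)/(17 - 23) ≡ 12/23 mod 29. 23⁻¹ ≡ 24 (mod 29) since 23·24 = 552 ≡ 1, so λ ≡ 27.
  x = λ² - 23 - 17 = 729 - 40 ≡ 22; y = λ·(23 - 22) - 26 ≡ 1. → (22, 1)

(22, 1)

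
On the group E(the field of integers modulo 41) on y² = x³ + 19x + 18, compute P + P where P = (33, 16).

(21, 17)

tangent at (33, 16): λ = (3·33² + 19)/(2·16) ≡ 6/32. 32⁻¹ ≡ 9 (mod 41) since 32·9 = 288 ≡ 1, so λ ≡ 6·9 ≡ 13.
  x = λ² - 33 - 33 = 169 - 66 ≡ 21; y = λ·(33 - 21) - 16 ≡ 17. → (21, 17)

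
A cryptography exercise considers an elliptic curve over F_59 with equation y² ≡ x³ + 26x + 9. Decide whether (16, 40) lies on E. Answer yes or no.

y² = 40² ≡ 7; x³ + 26x + 9 = 4521 ≡ 37 (mod 59). 7 ≠ 37.

no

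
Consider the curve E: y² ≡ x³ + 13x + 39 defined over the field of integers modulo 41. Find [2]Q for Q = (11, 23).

(39, 28)

tangent at (11, 23): λ = (3·11² + 13)/(2·23) ≡ 7/5. 5⁻¹ ≡ 33 (mod 41) since 5·33 = 165 ≡ 1, so λ ≡ 7·33 ≡ 26.
  x = λ² - 11 - 11 = 676 - 22 ≡ 39; y = λ·(11 - 39) - 23 ≡ 28. → (39, 28)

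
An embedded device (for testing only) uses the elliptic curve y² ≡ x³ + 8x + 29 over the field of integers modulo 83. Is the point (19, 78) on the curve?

no

y² = 78² ≡ 25; x³ + 8x + 29 = 7040 ≡ 68 (mod 83). 25 ≠ 68.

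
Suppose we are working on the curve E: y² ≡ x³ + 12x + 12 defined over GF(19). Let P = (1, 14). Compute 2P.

tangent at (1, 14): λ = (3·1² + 12)/(2·14) ≡ 15/9. 9⁻¹ ≡ 17 (mod 19) since 9·17 = 153 ≡ 1, so λ ≡ 15·17 ≡ 8.
  x = λ² - 1 - 1 = 64 - 2 ≡ 5; y = λ·(1 - 5) - 14 ≡ 11. → (5, 11)

(5, 11)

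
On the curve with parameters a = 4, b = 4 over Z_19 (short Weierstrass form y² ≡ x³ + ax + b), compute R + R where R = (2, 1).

(3, 10)

tangent at (2, 1): λ = (3·2² + 4)/(2·1) ≡ 16/2. 2⁻¹ ≡ 10 (mod 19), so λ ≡ 16·10 ≡ 8.
  x = λ² - 2 - 2 = 64 - 4 ≡ 3; y = λ·(2 - 3) - 1 ≡ 10. → (3, 10)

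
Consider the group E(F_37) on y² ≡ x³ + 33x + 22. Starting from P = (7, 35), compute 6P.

(19, 16)

Repeated addition: build up to 6P.
2P: tangent at (7, 35): λ = (3·7² + 33)/(2·35) ≡ 32/33. 33⁻¹ ≡ 9 (mod 37), so λ ≡ 32·9 ≡ 29.
  x = λ² - 7 - 7 = 841 - 14 ≡ 13; y = λ·(7 - 13) - 35 ≡ 13. → (13, 13)
3P: (13, 13) + (7, 35). λ = (35 - 13)/(7 - 13) ≡ 22/31 mod 37. 31⁻¹ ≡ 6 (mod 37), so λ ≡ 21.
  x = λ² - 13 - 7 = 441 - 20 ≡ 14; y = λ·(13 - 14) - 13 ≡ 3. → (14, 3)
4P: (14, 3) + (7, 35). λ = (35 - 3)/(7 - 14) ≡ 32/30 mod 37. 30⁻¹ ≡ 21 (mod 37) since 30·21 = 630 ≡ 1, so λ ≡ 6.
  x = λ² - 14 - 7 = 36 - 21 ≡ 15; y = λ·(14 - 15) - 3 ≡ 28. → (15, 28)
5P: (15, 28) + (7, 35). λ = (35 - 28)/(7 - 15) ≡ 7/29 mod 37. 29⁻¹ ≡ 23 (mod 37) since 29·23 = 667 ≡ 1, so λ ≡ 13.
  x = λ² - 15 - 7 = 169 - 22 ≡ 36; y = λ·(15 - 36) - 28 ≡ 32. → (36, 32)
6P: (36, 32) + (7, 35). λ = (35 - 32)/(7 - 36) ≡ 3/8 mod 37. 8⁻¹ ≡ 14 (mod 37) since 8·14 = 112 ≡ 1, so λ ≡ 5.
  x = λ² - 36 - 7 = 25 - 43 ≡ 19; y = λ·(36 - 19) - 32 ≡ 16. → (19, 16)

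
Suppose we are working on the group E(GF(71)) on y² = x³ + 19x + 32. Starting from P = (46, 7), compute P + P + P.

(59, 8)

Repeated addition: build up to 3P.
2P: tangent at (46, 7): λ = (3·46² + 19)/(2·7) ≡ 48/14. 14⁻¹ ≡ 66 (mod 71), so λ ≡ 48·66 ≡ 44.
  x = λ² - 46 - 46 = 1936 - 92 ≡ 69; y = λ·(46 - 69) - 7 ≡ 46. → (69, 46)
3P: (69, 46) + (46, 7). λ = (7 - 46)/(46 - 69) ≡ 32/48 mod 71. 48⁻¹ ≡ 37 (mod 71) since 48·37 = 1776 ≡ 1, so λ ≡ 48.
  x = λ² - 69 - 46 = 2304 - 115 ≡ 59; y = λ·(69 - 59) - 46 ≡ 8. → (59, 8)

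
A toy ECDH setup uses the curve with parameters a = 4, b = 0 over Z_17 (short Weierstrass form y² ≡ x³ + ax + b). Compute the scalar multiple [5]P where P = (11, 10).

(11, 10)

Double-and-add on 5 = (101)₂. Start with P = (11, 10) for the leading 1-bit.
double: tangent at (11, 10): λ = (3·11² + 4)/(2·10) ≡ 10/3. 3⁻¹ ≡ 6 (mod 17), so λ ≡ 10·6 ≡ 9.
  x = λ² - 11 - 11 = 81 - 22 ≡ 8; y = λ·(11 - 8) - 10 ≡ 0. → (8, 0)
double: (8, 0) + (8, 0): same x and y₁ ≡ -y₂, so the sum is 𝒪.
add P: 𝒪 + (11, 10) = (11, 10) (identity).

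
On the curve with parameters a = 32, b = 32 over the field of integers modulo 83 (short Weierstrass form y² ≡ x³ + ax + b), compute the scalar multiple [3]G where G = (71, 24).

Repeated addition: build up to 3G.
2G: tangent at (71, 24): λ = (3·71² + 32)/(2·24) ≡ 49/48. 48⁻¹ ≡ 64 (mod 83), so λ ≡ 49·64 ≡ 65.
  x = λ² - 71 - 71 = 4225 - 142 ≡ 16; y = λ·(71 - 16) - 24 ≡ 65. → (16, 65)
3G: (16, 65) + (71, 24). λ = (24 - 65)/(71 - 16) ≡ 42/55 mod 83. 55⁻¹ ≡ 80 (mod 83), so λ ≡ 40.
  x = λ² - 16 - 71 = 1600 - 87 ≡ 19; y = λ·(16 - 19) - 65 ≡ 64. → (19, 64)

(19, 64)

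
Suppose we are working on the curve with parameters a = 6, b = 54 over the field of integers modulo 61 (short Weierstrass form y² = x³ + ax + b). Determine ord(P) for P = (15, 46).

8

2P: tangent at (15, 46): λ = (3·15² + 6)/(2·46) ≡ 10/31. 31⁻¹ ≡ 2 (mod 61) since 31·2 = 62 ≡ 1, so λ ≡ 10·2 ≡ 20.
  x = λ² - 15 - 15 = 400 - 30 ≡ 4; y = λ·(15 - 4) - 46 ≡ 52. → (4, 52)
3P: (4, 52) + (15, 46). λ = (46 - 52)/(15 - 4) ≡ 55/11 mod 61. 11⁻¹ ≡ 50 (mod 61) since 11·50 = 550 ≡ 1, so λ ≡ 5.
  x = λ² - 4 - 15 = 25 - 19 ≡ 6; y = λ·(4 - 6) - 52 ≡ 60. → (6, 60)
4P: (6, 60) + (15, 46). λ = (46 - 60)/(15 - 6) ≡ 47/9 mod 61. 9⁻¹ ≡ 34 (mod 61), so λ ≡ 12.
  x = λ² - 6 - 15 = 144 - 21 ≡ 1; y = λ·(6 - 1) - 60 ≡ 0. → (1, 0)
5P: (1, 0) + (15, 46). λ = (46 - 0)/(15 - 1) ≡ 46/14 mod 61. 14⁻¹ ≡ 48 (mod 61), so λ ≡ 12.
  x = λ² - 1 - 15 = 144 - 16 ≡ 6; y = λ·(1 - 6) - 0 ≡ 1. → (6, 1)
6P: (6, 1) + (15, 46). λ = (46 - 1)/(15 - 6) ≡ 45/9 mod 61. 9⁻¹ ≡ 34 (mod 61) since 9·34 = 306 ≡ 1, so λ ≡ 5.
  x = λ² - 6 - 15 = 25 - 21 ≡ 4; y = λ·(6 - 4) - 1 ≡ 9. → (4, 9)
7P: (4, 9) + (15, 46). λ = (46 - 9)/(15 - 4) ≡ 37/11 mod 61. 11⁻¹ ≡ 50 (mod 61), so λ ≡ 20.
  x = λ² - 4 - 15 = 400 - 19 ≡ 15; y = λ·(4 - 15) - 9 ≡ 15. → (15, 15)
8P: (15, 15) + (15, 46): same x and y₁ ≡ -y₂, so the sum is the point at infinity.
8P = the point at infinity, so the order is 8.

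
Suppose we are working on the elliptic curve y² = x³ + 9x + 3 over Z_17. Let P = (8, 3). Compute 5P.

(8, 3)

Repeated addition: build up to 5P.
2P: tangent at (8, 3): λ = (3·8² + 9)/(2·3) ≡ 14/6. 6⁻¹ ≡ 3 (mod 17) since 6·3 = 18 ≡ 1, so λ ≡ 14·3 ≡ 8.
  x = λ² - 8 - 8 = 64 - 16 ≡ 14; y = λ·(8 - 14) - 3 ≡ 0. → (14, 0)
3P: (14, 0) + (8, 3). λ = (3 - 0)/(8 - 14) ≡ 3/11 mod 17. 11⁻¹ ≡ 14 (mod 17), so λ ≡ 8.
  x = λ² - 14 - 8 = 64 - 22 ≡ 8; y = λ·(14 - 8) - 0 ≡ 14. → (8, 14)
4P: (8, 14) + (8, 3): same x and y₁ ≡ -y₂, so the sum is O.
5P: O + (8, 3) = (8, 3) (identity).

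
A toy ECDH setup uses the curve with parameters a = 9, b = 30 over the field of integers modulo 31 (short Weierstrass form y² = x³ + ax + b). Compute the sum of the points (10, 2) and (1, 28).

(5, 18)

(10, 2) + (1, 28). λ = (28 - 2)/(1 - 10) ≡ 26/22 mod 31. 22⁻¹ ≡ 24 (mod 31), so λ ≡ 4.
  x = λ² - 10 - 1 = 16 - 11 ≡ 5; y = λ·(10 - 5) - 2 ≡ 18. → (5, 18)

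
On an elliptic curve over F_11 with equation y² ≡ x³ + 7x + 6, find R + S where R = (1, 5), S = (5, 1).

(6, 0)

(1, 5) + (5, 1). λ = (1 - 5)/(5 - 1) ≡ 7/4 mod 11. 4⁻¹ ≡ 3 (mod 11), so λ ≡ 10.
  x = λ² - 1 - 5 = 100 - 6 ≡ 6; y = λ·(1 - 6) - 5 ≡ 0. → (6, 0)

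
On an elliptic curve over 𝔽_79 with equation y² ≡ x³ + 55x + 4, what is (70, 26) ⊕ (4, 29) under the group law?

(13, 54)

(70, 26) + (4, 29). λ = (29 - 26)/(4 - 70) ≡ 3/13 mod 79. 13⁻¹ ≡ 73 (mod 79), so λ ≡ 61.
  x = λ² - 70 - 4 = 3721 - 74 ≡ 13; y = λ·(70 - 13) - 26 ≡ 54. → (13, 54)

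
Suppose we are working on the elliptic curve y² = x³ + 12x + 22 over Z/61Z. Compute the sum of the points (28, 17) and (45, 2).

(28, 17) + (45, 2). λ = (2 - 17)/(45 - 28) ≡ 46/17 mod 61. 17⁻¹ ≡ 18 (mod 61) since 17·18 = 306 ≡ 1, so λ ≡ 35.
  x = λ² - 28 - 45 = 1225 - 73 ≡ 54; y = λ·(28 - 54) - 17 ≡ 49. → (54, 49)

(54, 49)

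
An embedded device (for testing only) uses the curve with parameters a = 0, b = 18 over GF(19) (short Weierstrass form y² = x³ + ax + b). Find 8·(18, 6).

(18, 6)

Write G = (18, 6).
Double-and-add on 8 = (1000)₂. Start with G = (18, 6) for the leading 1-bit.
double: tangent at (18, 6): λ = (3·18² + 0)/(2·6) ≡ 3/12. 12⁻¹ ≡ 8 (mod 19), so λ ≡ 3·8 ≡ 5.
  x = λ² - 18 - 18 = 25 - 36 ≡ 8; y = λ·(18 - 8) - 6 ≡ 6. → (8, 6)
double: tangent at (8, 6): λ = (3·8² + 0)/(2·6) ≡ 2/12. 12⁻¹ ≡ 8 (mod 19) since 12·8 = 96 ≡ 1, so λ ≡ 2·8 ≡ 16.
  x = λ² - 8 - 8 = 256 - 16 ≡ 12; y = λ·(8 - 12) - 6 ≡ 6. → (12, 6)
double: tangent at (12, 6): λ = (3·12² + 0)/(2·6) ≡ 14/12. 12⁻¹ ≡ 8 (mod 19), so λ ≡ 14·8 ≡ 17.
  x = λ² - 12 - 12 = 289 - 24 ≡ 18; y = λ·(12 - 18) - 6 ≡ 6. → (18, 6)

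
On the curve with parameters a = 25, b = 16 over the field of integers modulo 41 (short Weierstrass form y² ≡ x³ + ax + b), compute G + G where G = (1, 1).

(30, 3)

tangent at (1, 1): λ = (3·1² + 25)/(2·1) ≡ 28/2. 2⁻¹ ≡ 21 (mod 41) since 2·21 = 42 ≡ 1, so λ ≡ 28·21 ≡ 14.
  x = λ² - 1 - 1 = 196 - 2 ≡ 30; y = λ·(1 - 30) - 1 ≡ 3. → (30, 3)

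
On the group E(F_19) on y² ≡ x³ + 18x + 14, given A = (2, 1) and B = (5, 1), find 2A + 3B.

First 2A:
Repeated addition: build up to 2A.
2A: tangent at (2, 1): λ = (3·2² + 18)/(2·1) ≡ 11/2. 2⁻¹ ≡ 10 (mod 19), so λ ≡ 11·10 ≡ 15.
  x = λ² - 2 - 2 = 225 - 4 ≡ 12; y = λ·(2 - 12) - 1 ≡ 1. → (12, 1)
2A = (12, 1).
Next 3B:
Repeated addition: build up to 3B.
2B: tangent at (5, 1): λ = (3·5² + 18)/(2·1) ≡ 17/2. 2⁻¹ ≡ 10 (mod 19), so λ ≡ 17·10 ≡ 18.
  x = λ² - 5 - 5 = 324 - 10 ≡ 10; y = λ·(5 - 10) - 1 ≡ 4. → (10, 4)
3B: (10, 4) + (5, 1). λ = (1 - 4)/(5 - 10) ≡ 16/14 mod 19. 14⁻¹ ≡ 15 (mod 19) since 14·15 = 210 ≡ 1, so λ ≡ 12.
  x = λ² - 10 - 5 = 144 - 15 ≡ 15; y = λ·(10 - 15) - 4 ≡ 12. → (15, 12)
3B = (15, 12).
Finally 2A + 3B:
(12, 1) + (15, 12). λ = (12 - 1)/(15 - 12) ≡ 11/3 mod 19. 3⁻¹ ≡ 13 (mod 19), so λ ≡ 10.
  x = λ² - 12 - 15 = 100 - 27 ≡ 16; y = λ·(12 - 16) - 1 ≡ 16. → (16, 16)

(16, 16)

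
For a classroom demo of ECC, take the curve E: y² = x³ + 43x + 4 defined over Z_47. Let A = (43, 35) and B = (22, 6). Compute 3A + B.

(10, 27)

First 3A:
Repeated addition: build up to 3A.
2A: tangent at (43, 35): λ = (3·43² + 43)/(2·35) ≡ 44/23. 23⁻¹ ≡ 45 (mod 47), so λ ≡ 44·45 ≡ 6.
  x = λ² - 43 - 43 = 36 - 86 ≡ 44; y = λ·(43 - 44) - 35 ≡ 6. → (44, 6)
3A: (44, 6) + (43, 35). λ = (35 - 6)/(43 - 44) ≡ 29/46 mod 47. 46⁻¹ ≡ 46 (mod 47), so λ ≡ 18.
  x = λ² - 44 - 43 = 324 - 87 ≡ 2; y = λ·(44 - 2) - 6 ≡ 45. → (2, 45)
3A = (2, 45).
Finally 3A + B:
(2, 45) + (22, 6). λ = (6 - 45)/(22 - 2) ≡ 8/20 mod 47. 20⁻¹ ≡ 40 (mod 47) since 20·40 = 800 ≡ 1, so λ ≡ 38.
  x = λ² - 2 - 22 = 1444 - 24 ≡ 10; y = λ·(2 - 10) - 45 ≡ 27. → (10, 27)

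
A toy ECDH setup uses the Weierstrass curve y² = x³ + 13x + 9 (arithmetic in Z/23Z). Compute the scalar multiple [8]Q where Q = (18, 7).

(9, 2)

Repeated addition: build up to 8Q.
2Q: tangent at (18, 7): λ = (3·18² + 13)/(2·7) ≡ 19/14. 14⁻¹ ≡ 5 (mod 23), so λ ≡ 19·5 ≡ 3.
  x = λ² - 18 - 18 = 9 - 36 ≡ 19; y = λ·(18 - 19) - 7 ≡ 13. → (19, 13)
3Q: (19, 13) + (18, 7). λ = (7 - 13)/(18 - 19) ≡ 17/22 mod 23. 22⁻¹ ≡ 22 (mod 23) since 22·22 = 484 ≡ 1, so λ ≡ 6.
  x = λ² - 19 - 18 = 36 - 37 ≡ 22; y = λ·(19 - 22) - 13 ≡ 15. → (22, 15)
4Q: (22, 15) + (18, 7). λ = (7 - 15)/(18 - 22) ≡ 15/19 mod 23. 19⁻¹ ≡ 17 (mod 23), so λ ≡ 2.
  x = λ² - 22 - 18 = 4 - 40 ≡ 10; y = λ·(22 - 10) - 15 ≡ 9. → (10, 9)
5Q: (10, 9) + (18, 7). λ = (7 - 9)/(18 - 10) ≡ 21/8 mod 23. 8⁻¹ ≡ 3 (mod 23), so λ ≡ 17.
  x = λ² - 10 - 18 = 289 - 28 ≡ 8; y = λ·(10 - 8) - 9 ≡ 2. → (8, 2)
6Q: (8, 2) + (18, 7). λ = (7 - 2)/(18 - 8) ≡ 5/10 mod 23. 10⁻¹ ≡ 7 (mod 23), so λ ≡ 12.
  x = λ² - 8 - 18 = 144 - 26 ≡ 3; y = λ·(8 - 3) - 2 ≡ 12. → (3, 12)
7Q: (3, 12) + (18, 7). λ = (7 - 12)/(18 - 3) ≡ 18/15 mod 23. 15⁻¹ ≡ 20 (mod 23), so λ ≡ 15.
  x = λ² - 3 - 18 = 225 - 21 ≡ 20; y = λ·(3 - 20) - 12 ≡ 9. → (20, 9)
8Q: (20, 9) + (18, 7). λ = (7 - 9)/(18 - 20) ≡ 21/21 mod 23. 21⁻¹ ≡ 11 (mod 23) since 21·11 = 231 ≡ 1, so λ ≡ 1.
  x = λ² - 20 - 18 = 1 - 38 ≡ 9; y = λ·(20 - 9) - 9 ≡ 2. → (9, 2)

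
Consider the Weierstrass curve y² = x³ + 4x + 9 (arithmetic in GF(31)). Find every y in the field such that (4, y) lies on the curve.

x³ + 4x + 9 = 89 ≡ 27 (mod 31).
27 is a non-residue mod 31; no y exists.

none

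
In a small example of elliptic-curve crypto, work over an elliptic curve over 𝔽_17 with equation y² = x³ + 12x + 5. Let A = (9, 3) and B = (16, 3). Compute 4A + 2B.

First 4A:
Double-and-add on 4 = (100)₂. Start with A = (9, 3) for the leading 1-bit.
double: tangent at (9, 3): λ = (3·9² + 12)/(2·3) ≡ 0/6. 6⁻¹ ≡ 3 (mod 17), so λ ≡ 0·3 ≡ 0.
  x = λ² - 9 - 9 = 0 - 18 ≡ 16; y = λ·(9 - 16) - 3 ≡ 14. → (16, 14)
double: tangent at (16, 14): λ = (3·16² + 12)/(2·14) ≡ 15/11. 11⁻¹ ≡ 14 (mod 17), so λ ≡ 15·14 ≡ 6.
  x = λ² - 16 - 16 = 36 - 32 ≡ 4; y = λ·(16 - 4) - 14 ≡ 7. → (4, 7)
4A = (4, 7).
Next 2B:
Repeated addition: build up to 2B.
2B: tangent at (16, 3): λ = (3·16² + 12)/(2·3) ≡ 15/6. 6⁻¹ ≡ 3 (mod 17), so λ ≡ 15·3 ≡ 11.
  x = λ² - 16 - 16 = 121 - 32 ≡ 4; y = λ·(16 - 4) - 3 ≡ 10. → (4, 10)
2B = (4, 10).
Finally 4A + 2B:
(4, 7) + (4, 10): same x and y₁ ≡ -y₂, so the sum is O.

O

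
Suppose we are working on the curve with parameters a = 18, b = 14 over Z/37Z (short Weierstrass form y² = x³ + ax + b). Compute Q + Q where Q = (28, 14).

(8, 35)

tangent at (28, 14): λ = (3·28² + 18)/(2·14) ≡ 2/28. 28⁻¹ ≡ 4 (mod 37), so λ ≡ 2·4 ≡ 8.
  x = λ² - 28 - 28 = 64 - 56 ≡ 8; y = λ·(28 - 8) - 14 ≡ 35. → (8, 35)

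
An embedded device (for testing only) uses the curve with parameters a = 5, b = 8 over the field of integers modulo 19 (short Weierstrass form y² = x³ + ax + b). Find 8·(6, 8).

(13, 3)

Write G = (6, 8).
Double-and-add on 8 = (1000)₂. Start with G = (6, 8) for the leading 1-bit.
double: tangent at (6, 8): λ = (3·6² + 5)/(2·8) ≡ 18/16. 16⁻¹ ≡ 6 (mod 19) since 16·6 = 96 ≡ 1, so λ ≡ 18·6 ≡ 13.
  x = λ² - 6 - 6 = 169 - 12 ≡ 5; y = λ·(6 - 5) - 8 ≡ 5. → (5, 5)
double: tangent at (5, 5): λ = (3·5² + 5)/(2·5) ≡ 4/10. 10⁻¹ ≡ 2 (mod 19) since 10·2 = 20 ≡ 1, so λ ≡ 4·2 ≡ 8.
  x = λ² - 5 - 5 = 64 - 10 ≡ 16; y = λ·(5 - 16) - 5 ≡ 2. → (16, 2)
double: tangent at (16, 2): λ = (3·16² + 5)/(2·2) ≡ 13/4. 4⁻¹ ≡ 5 (mod 19), so λ ≡ 13·5 ≡ 8.
  x = λ² - 16 - 16 = 64 - 32 ≡ 13; y = λ·(16 - 13) - 2 ≡ 3. → (13, 3)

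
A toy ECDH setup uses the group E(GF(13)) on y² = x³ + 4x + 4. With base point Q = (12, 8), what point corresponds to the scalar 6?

(3, 11)

Repeated addition: build up to 6Q.
2Q: tangent at (12, 8): λ = (3·12² + 4)/(2·8) ≡ 7/3. 3⁻¹ ≡ 9 (mod 13), so λ ≡ 7·9 ≡ 11.
  x = λ² - 12 - 12 = 121 - 24 ≡ 6; y = λ·(12 - 6) - 8 ≡ 6. → (6, 6)
3Q: (6, 6) + (12, 8). λ = (8 - 6)/(12 - 6) ≡ 2/6 mod 13. 6⁻¹ ≡ 11 (mod 13), so λ ≡ 9.
  x = λ² - 6 - 12 = 81 - 18 ≡ 11; y = λ·(6 - 11) - 6 ≡ 1. → (11, 1)
4Q: (11, 1) + (12, 8). λ = (8 - 1)/(12 - 11) ≡ 7/1 mod 13. 1⁻¹ ≡ 1 (mod 13), so λ ≡ 7.
  x = λ² - 11 - 12 = 49 - 23 ≡ 0; y = λ·(11 - 0) - 1 ≡ 11. → (0, 11)
5Q: (0, 11) + (12, 8). λ = (8 - 11)/(12 - 0) ≡ 10/12 mod 13. 12⁻¹ ≡ 12 (mod 13) since 12·12 = 144 ≡ 1, so λ ≡ 3.
  x = λ² - 0 - 12 = 9 - 12 ≡ 10; y = λ·(0 - 10) - 11 ≡ 11. → (10, 11)
6Q: (10, 11) + (12, 8). λ = (8 - 11)/(12 - 10) ≡ 10/2 mod 13. 2⁻¹ ≡ 7 (mod 13), so λ ≡ 5.
  x = λ² - 10 - 12 = 25 - 22 ≡ 3; y = λ·(10 - 3) - 11 ≡ 11. → (3, 11)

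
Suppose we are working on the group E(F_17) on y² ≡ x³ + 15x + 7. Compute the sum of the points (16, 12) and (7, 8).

(7, 9)

(16, 12) + (7, 8). λ = (8 - 12)/(7 - 16) ≡ 13/8 mod 17. 8⁻¹ ≡ 15 (mod 17) since 8·15 = 120 ≡ 1, so λ ≡ 8.
  x = λ² - 16 - 7 = 64 - 23 ≡ 7; y = λ·(16 - 7) - 12 ≡ 9. → (7, 9)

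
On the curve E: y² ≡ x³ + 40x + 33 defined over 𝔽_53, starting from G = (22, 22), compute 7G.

(45, 7)

Repeated addition: build up to 7G.
2G: tangent at (22, 22): λ = (3·22² + 40)/(2·22) ≡ 8/44. 44⁻¹ ≡ 47 (mod 53), so λ ≡ 8·47 ≡ 5.
  x = λ² - 22 - 22 = 25 - 44 ≡ 34; y = λ·(22 - 34) - 22 ≡ 24. → (34, 24)
3G: (34, 24) + (22, 22). λ = (22 - 24)/(22 - 34) ≡ 51/41 mod 53. 41⁻¹ ≡ 22 (mod 53) since 41·22 = 902 ≡ 1, so λ ≡ 9.
  x = λ² - 34 - 22 = 81 - 56 ≡ 25; y = λ·(34 - 25) - 24 ≡ 4. → (25, 4)
4G: (25, 4) + (22, 22). λ = (22 - 4)/(22 - 25) ≡ 18/50 mod 53. 50⁻¹ ≡ 35 (mod 53) since 50·35 = 1750 ≡ 1, so λ ≡ 47.
  x = λ² - 25 - 22 = 2209 - 47 ≡ 42; y = λ·(25 - 42) - 4 ≡ 45. → (42, 45)
5G: (42, 45) + (22, 22). λ = (22 - 45)/(22 - 42) ≡ 30/33 mod 53. 33⁻¹ ≡ 45 (mod 53), so λ ≡ 25.
  x = λ² - 42 - 22 = 625 - 64 ≡ 31; y = λ·(42 - 31) - 45 ≡ 18. → (31, 18)
6G: (31, 18) + (22, 22). λ = (22 - 18)/(22 - 31) ≡ 4/44 mod 53. 44⁻¹ ≡ 47 (mod 53) since 44·47 = 2068 ≡ 1, so λ ≡ 29.
  x = λ² - 31 - 22 = 841 - 53 ≡ 46; y = λ·(31 - 46) - 18 ≡ 24. → (46, 24)
7G: (46, 24) + (22, 22). λ = (22 - 24)/(22 - 46) ≡ 51/29 mod 53. 29⁻¹ ≡ 11 (mod 53), so λ ≡ 31.
  x = λ² - 46 - 22 = 961 - 68 ≡ 45; y = λ·(46 - 45) - 24 ≡ 7. → (45, 7)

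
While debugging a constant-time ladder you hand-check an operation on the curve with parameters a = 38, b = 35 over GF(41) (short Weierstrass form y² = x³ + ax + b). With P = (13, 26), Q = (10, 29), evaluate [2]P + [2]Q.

First 2P:
Repeated addition: build up to 2P.
2P: tangent at (13, 26): λ = (3·13² + 38)/(2·26) ≡ 12/11. 11⁻¹ ≡ 15 (mod 41) since 11·15 = 165 ≡ 1, so λ ≡ 12·15 ≡ 16.
  x = λ² - 13 - 13 = 256 - 26 ≡ 25; y = λ·(13 - 25) - 26 ≡ 28. → (25, 28)
2P = (25, 28).
Next 2Q:
Repeated addition: build up to 2Q.
2Q: tangent at (10, 29): λ = (3·10² + 38)/(2·29) ≡ 10/17. 17⁻¹ ≡ 29 (mod 41), so λ ≡ 10·29 ≡ 3.
  x = λ² - 10 - 10 = 9 - 20 ≡ 30; y = λ·(10 - 30) - 29 ≡ 34. → (30, 34)
2Q = (30, 34).
Finally 2P + 2Q:
(25, 28) + (30, 34). λ = (34 - 28)/(30 - 25) ≡ 6/5 mod 41. 5⁻¹ ≡ 33 (mod 41), so λ ≡ 34.
  x = λ² - 25 - 30 = 1156 - 55 ≡ 35; y = λ·(25 - 35) - 28 ≡ 1. → (35, 1)

(35, 1)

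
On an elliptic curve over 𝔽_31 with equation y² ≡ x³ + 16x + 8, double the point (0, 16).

(8, 11)

tangent at (0, 16): λ = (3·0² + 16)/(2·16) ≡ 16/1. 1⁻¹ ≡ 1 (mod 31), so λ ≡ 16·1 ≡ 16.
  x = λ² - 0 - 0 = 256 - 0 ≡ 8; y = λ·(0 - 8) - 16 ≡ 11. → (8, 11)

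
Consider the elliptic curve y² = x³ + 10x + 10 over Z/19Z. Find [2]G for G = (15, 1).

tangent at (15, 1): λ = (3·15² + 10)/(2·1) ≡ 1/2. 2⁻¹ ≡ 10 (mod 19), so λ ≡ 1·10 ≡ 10.
  x = λ² - 15 - 15 = 100 - 30 ≡ 13; y = λ·(15 - 13) - 1 ≡ 0. → (13, 0)

(13, 0)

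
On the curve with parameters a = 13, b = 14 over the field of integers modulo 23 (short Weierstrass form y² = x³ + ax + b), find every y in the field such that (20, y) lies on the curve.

none

x³ + 13x + 14 = 8274 ≡ 17 (mod 23).
17 is a non-residue mod 23; no y exists.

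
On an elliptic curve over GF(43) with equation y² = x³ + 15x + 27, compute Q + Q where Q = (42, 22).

(25, 26)

tangent at (42, 22): λ = (3·42² + 15)/(2·22) ≡ 18/1. 1⁻¹ ≡ 1 (mod 43), so λ ≡ 18·1 ≡ 18.
  x = λ² - 42 - 42 = 324 - 84 ≡ 25; y = λ·(42 - 25) - 22 ≡ 26. → (25, 26)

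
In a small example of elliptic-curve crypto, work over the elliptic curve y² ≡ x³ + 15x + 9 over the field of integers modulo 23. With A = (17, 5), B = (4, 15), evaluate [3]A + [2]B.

(10, 3)

First 3A:
Repeated addition: build up to 3A.
2A: tangent at (17, 5): λ = (3·17² + 15)/(2·5) ≡ 8/10. 10⁻¹ ≡ 7 (mod 23) since 10·7 = 70 ≡ 1, so λ ≡ 8·7 ≡ 10.
  x = λ² - 17 - 17 = 100 - 34 ≡ 20; y = λ·(17 - 20) - 5 ≡ 11. → (20, 11)
3A: (20, 11) + (17, 5). λ = (5 - 11)/(17 - 20) ≡ 17/20 mod 23. 20⁻¹ ≡ 15 (mod 23), so λ ≡ 2.
  x = λ² - 20 - 17 = 4 - 37 ≡ 13; y = λ·(20 - 13) - 11 ≡ 3. → (13, 3)
3A = (13, 3).
Next 2B:
Repeated addition: build up to 2B.
2B: tangent at (4, 15): λ = (3·4² + 15)/(2·15) ≡ 17/7. 7⁻¹ ≡ 10 (mod 23) since 7·10 = 70 ≡ 1, so λ ≡ 17·10 ≡ 9.
  x = λ² - 4 - 4 = 81 - 8 ≡ 4; y = λ·(4 - 4) - 15 ≡ 8. → (4, 8)
2B = (4, 8).
Finally 3A + 2B:
(13, 3) + (4, 8). λ = (8 - 3)/(4 - 13) ≡ 5/14 mod 23. 14⁻¹ ≡ 5 (mod 23) since 14·5 = 70 ≡ 1, so λ ≡ 2.
  x = λ² - 13 - 4 = 4 - 17 ≡ 10; y = λ·(13 - 10) - 3 ≡ 3. → (10, 3)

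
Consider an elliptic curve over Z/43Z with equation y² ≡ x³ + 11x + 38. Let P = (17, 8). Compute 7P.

Double-and-add on 7 = (111)₂. Start with P = (17, 8) for the leading 1-bit.
double: tangent at (17, 8): λ = (3·17² + 11)/(2·8) ≡ 18/16. 16⁻¹ ≡ 35 (mod 43), so λ ≡ 18·35 ≡ 28.
  x = λ² - 17 - 17 = 784 - 34 ≡ 19; y = λ·(17 - 19) - 8 ≡ 22. → (19, 22)
add P: (19, 22) + (17, 8). λ = (8 - 22)/(17 - 19) ≡ 29/41 mod 43. 41⁻¹ ≡ 21 (mod 43), so λ ≡ 7.
  x = λ² - 19 - 17 = 49 - 36 ≡ 13; y = λ·(19 - 13) - 22 ≡ 20. → (13, 20)
double: tangent at (13, 20): λ = (3·13² + 11)/(2·20) ≡ 2/40. 40⁻¹ ≡ 14 (mod 43), so λ ≡ 2·14 ≡ 28.
  x = λ² - 13 - 13 = 784 - 26 ≡ 27; y = λ·(13 - 27) - 20 ≡ 18. → (27, 18)
add P: (27, 18) + (17, 8). λ = (8 - 18)/(17 - 27) ≡ 33/33 mod 43. 33⁻¹ ≡ 30 (mod 43) since 33·30 = 990 ≡ 1, so λ ≡ 1.
  x = λ² - 27 - 17 = 1 - 44 ≡ 0; y = λ·(27 - 0) - 18 ≡ 9. → (0, 9)

(0, 9)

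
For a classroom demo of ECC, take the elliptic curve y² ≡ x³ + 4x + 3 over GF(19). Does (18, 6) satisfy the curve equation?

yes

y² = 6² ≡ 17; x³ + 4x + 3 = 5907 ≡ 17 (mod 19). 17 = 17.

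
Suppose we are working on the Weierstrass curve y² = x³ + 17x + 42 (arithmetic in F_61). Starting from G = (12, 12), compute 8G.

(12, 49)

Double-and-add on 8 = (1000)₂. Start with G = (12, 12) for the leading 1-bit.
double: tangent at (12, 12): λ = (3·12² + 17)/(2·12) ≡ 22/24. 24⁻¹ ≡ 28 (mod 61), so λ ≡ 22·28 ≡ 6.
  x = λ² - 12 - 12 = 36 - 24 ≡ 12; y = λ·(12 - 12) - 12 ≡ 49. → (12, 49)
double: tangent at (12, 49): λ = (3·12² + 17)/(2·49) ≡ 22/37. 37⁻¹ ≡ 33 (mod 61), so λ ≡ 22·33 ≡ 55.
  x = λ² - 12 - 12 = 3025 - 24 ≡ 12; y = λ·(12 - 12) - 49 ≡ 12. → (12, 12)
double: tangent at (12, 12): λ = (3·12² + 17)/(2·12) ≡ 22/24. 24⁻¹ ≡ 28 (mod 61), so λ ≡ 22·28 ≡ 6.
  x = λ² - 12 - 12 = 36 - 24 ≡ 12; y = λ·(12 - 12) - 12 ≡ 49. → (12, 49)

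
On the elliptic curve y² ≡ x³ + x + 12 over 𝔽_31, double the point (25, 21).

tangent at (25, 21): λ = (3·25² + 1)/(2·21) ≡ 16/11. 11⁻¹ ≡ 17 (mod 31), so λ ≡ 16·17 ≡ 24.
  x = λ² - 25 - 25 = 576 - 50 ≡ 30; y = λ·(25 - 30) - 21 ≡ 14. → (30, 14)

(30, 14)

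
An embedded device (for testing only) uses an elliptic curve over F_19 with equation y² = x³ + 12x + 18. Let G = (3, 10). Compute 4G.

(14, 2)

Double-and-add on 4 = (100)₂. Start with G = (3, 10) for the leading 1-bit.
double: tangent at (3, 10): λ = (3·3² + 12)/(2·10) ≡ 1/1. 1⁻¹ ≡ 1 (mod 19), so λ ≡ 1·1 ≡ 1.
  x = λ² - 3 - 3 = 1 - 6 ≡ 14; y = λ·(3 - 14) - 10 ≡ 17. → (14, 17)
double: tangent at (14, 17): λ = (3·14² + 12)/(2·17) ≡ 11/15. 15⁻¹ ≡ 14 (mod 19) since 15·14 = 210 ≡ 1, so λ ≡ 11·14 ≡ 2.
  x = λ² - 14 - 14 = 4 - 28 ≡ 14; y = λ·(14 - 14) - 17 ≡ 2. → (14, 2)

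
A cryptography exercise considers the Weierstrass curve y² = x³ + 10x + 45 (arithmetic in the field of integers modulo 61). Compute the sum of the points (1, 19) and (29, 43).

(28, 45)

(1, 19) + (29, 43). λ = (43 - 19)/(29 - 1) ≡ 24/28 mod 61. 28⁻¹ ≡ 24 (mod 61) since 28·24 = 672 ≡ 1, so λ ≡ 27.
  x = λ² - 1 - 29 = 729 - 30 ≡ 28; y = λ·(1 - 28) - 19 ≡ 45. → (28, 45)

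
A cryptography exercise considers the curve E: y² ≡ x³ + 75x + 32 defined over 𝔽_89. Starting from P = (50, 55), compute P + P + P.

(76, 8)

Repeated addition: build up to 3P.
2P: tangent at (50, 55): λ = (3·50² + 75)/(2·55) ≡ 10/21. 21⁻¹ ≡ 17 (mod 89), so λ ≡ 10·17 ≡ 81.
  x = λ² - 50 - 50 = 6561 - 100 ≡ 53; y = λ·(50 - 53) - 55 ≡ 58. → (53, 58)
3P: (53, 58) + (50, 55). λ = (55 - 58)/(50 - 53) ≡ 86/86 mod 89. 86⁻¹ ≡ 59 (mod 89) since 86·59 = 5074 ≡ 1, so λ ≡ 1.
  x = λ² - 53 - 50 = 1 - 103 ≡ 76; y = λ·(53 - 76) - 58 ≡ 8. → (76, 8)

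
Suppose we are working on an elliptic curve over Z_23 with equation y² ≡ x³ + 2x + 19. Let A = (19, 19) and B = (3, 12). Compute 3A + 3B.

(20, 3)

First 3A:
Repeated addition: build up to 3A.
2A: tangent at (19, 19): λ = (3·19² + 2)/(2·19) ≡ 4/15. 15⁻¹ ≡ 20 (mod 23) since 15·20 = 300 ≡ 1, so λ ≡ 4·20 ≡ 11.
  x = λ² - 19 - 19 = 121 - 38 ≡ 14; y = λ·(19 - 14) - 19 ≡ 13. → (14, 13)
3A: (14, 13) + (19, 19). λ = (19 - 13)/(19 - 14) ≡ 6/5 mod 23. 5⁻¹ ≡ 14 (mod 23) since 5·14 = 70 ≡ 1, so λ ≡ 15.
  x = λ² - 14 - 19 = 225 - 33 ≡ 8; y = λ·(14 - 8) - 13 ≡ 8. → (8, 8)
3A = (8, 8).
Next 3B:
Repeated addition: build up to 3B.
2B: tangent at (3, 12): λ = (3·3² + 2)/(2·12) ≡ 6/1. 1⁻¹ ≡ 1 (mod 23) since 1·1 = 1 ≡ 1, so λ ≡ 6·1 ≡ 6.
  x = λ² - 3 - 3 = 36 - 6 ≡ 7; y = λ·(3 - 7) - 12 ≡ 10. → (7, 10)
3B: (7, 10) + (3, 12). λ = (12 - 10)/(3 - 7) ≡ 2/19 mod 23. 19⁻¹ ≡ 17 (mod 23), so λ ≡ 11.
  x = λ² - 7 - 3 = 121 - 10 ≡ 19; y = λ·(7 - 19) - 10 ≡ 19. → (19, 19)
3B = (19, 19).
Finally 3A + 3B:
(8, 8) + (19, 19). λ = (19 - 8)/(19 - 8) ≡ 11/11 mod 23. 11⁻¹ ≡ 21 (mod 23), so λ ≡ 1.
  x = λ² - 8 - 19 = 1 - 27 ≡ 20; y = λ·(8 - 20) - 8 ≡ 3. → (20, 3)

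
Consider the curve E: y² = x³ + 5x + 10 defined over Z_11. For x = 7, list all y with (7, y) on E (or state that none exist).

5, 6

x³ + 5x + 10 = 388 ≡ 3 (mod 11).
Square roots of 3 mod 11: 5 and 6 (since 5² = 25 ≡ 3).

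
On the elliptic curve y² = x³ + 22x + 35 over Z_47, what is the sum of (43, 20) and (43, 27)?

The two points share x = 43 and their y-coordinates satisfy 20 + 27 ≡ 0 (mod 47), so they are inverses. Their sum is the point at infinity.

O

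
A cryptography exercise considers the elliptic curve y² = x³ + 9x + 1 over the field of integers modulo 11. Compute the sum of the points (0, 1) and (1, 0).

(0, 1) + (1, 0). λ = (0 - 1)/(1 - 0) ≡ 10/1 mod 11. 1⁻¹ ≡ 1 (mod 11) since 1·1 = 1 ≡ 1, so λ ≡ 10.
  x = λ² - 0 - 1 = 100 - 1 ≡ 0; y = λ·(0 - 0) - 1 ≡ 10. → (0, 10)

(0, 10)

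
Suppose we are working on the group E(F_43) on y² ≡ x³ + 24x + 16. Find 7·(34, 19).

(34, 24)

Write G = (34, 19).
Repeated addition: build up to 7G.
2G: tangent at (34, 19): λ = (3·34² + 24)/(2·19) ≡ 9/38. 38⁻¹ ≡ 17 (mod 43), so λ ≡ 9·17 ≡ 24.
  x = λ² - 34 - 34 = 576 - 68 ≡ 35; y = λ·(34 - 35) - 19 ≡ 0. → (35, 0)
3G: (35, 0) + (34, 19). λ = (19 - 0)/(34 - 35) ≡ 19/42 mod 43. 42⁻¹ ≡ 42 (mod 43), so λ ≡ 24.
  x = λ² - 35 - 34 = 576 - 69 ≡ 34; y = λ·(35 - 34) - 0 ≡ 24. → (34, 24)
4G: (34, 24) + (34, 19): same x and y₁ ≡ -y₂, so the sum is 𝒪.
5G: 𝒪 + (34, 19) = (34, 19) (identity).
6G: tangent at (34, 19): λ = (3·34² + 24)/(2·19) ≡ 9/38. 38⁻¹ ≡ 17 (mod 43) since 38·17 = 646 ≡ 1, so λ ≡ 9·17 ≡ 24.
  x = λ² - 34 - 34 = 576 - 68 ≡ 35; y = λ·(34 - 35) - 19 ≡ 0. → (35, 0)
7G: (35, 0) + (34, 19). λ = (19 - 0)/(34 - 35) ≡ 19/42 mod 43. 42⁻¹ ≡ 42 (mod 43), so λ ≡ 24.
  x = λ² - 35 - 34 = 576 - 69 ≡ 34; y = λ·(35 - 34) - 0 ≡ 24. → (34, 24)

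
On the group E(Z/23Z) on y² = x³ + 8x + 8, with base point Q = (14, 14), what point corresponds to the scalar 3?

(7, 19)

Repeated addition: build up to 3Q.
2Q: tangent at (14, 14): λ = (3·14² + 8)/(2·14) ≡ 21/5. 5⁻¹ ≡ 14 (mod 23) since 5·14 = 70 ≡ 1, so λ ≡ 21·14 ≡ 18.
  x = λ² - 14 - 14 = 324 - 28 ≡ 20; y = λ·(14 - 20) - 14 ≡ 16. → (20, 16)
3Q: (20, 16) + (14, 14). λ = (14 - 16)/(14 - 20) ≡ 21/17 mod 23. 17⁻¹ ≡ 19 (mod 23) since 17·19 = 323 ≡ 1, so λ ≡ 8.
  x = λ² - 20 - 14 = 64 - 34 ≡ 7; y = λ·(20 - 7) - 16 ≡ 19. → (7, 19)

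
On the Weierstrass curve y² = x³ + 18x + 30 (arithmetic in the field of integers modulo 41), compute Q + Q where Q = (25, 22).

(1, 34)

tangent at (25, 22): λ = (3·25² + 18)/(2·22) ≡ 7/3. 3⁻¹ ≡ 14 (mod 41), so λ ≡ 7·14 ≡ 16.
  x = λ² - 25 - 25 = 256 - 50 ≡ 1; y = λ·(25 - 1) - 22 ≡ 34. → (1, 34)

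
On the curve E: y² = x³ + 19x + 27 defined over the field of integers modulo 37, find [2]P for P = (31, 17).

tangent at (31, 17): λ = (3·31² + 19)/(2·17) ≡ 16/34. 34⁻¹ ≡ 12 (mod 37) since 34·12 = 408 ≡ 1, so λ ≡ 16·12 ≡ 7.
  x = λ² - 31 - 31 = 49 - 62 ≡ 24; y = λ·(31 - 24) - 17 ≡ 32. → (24, 32)

(24, 32)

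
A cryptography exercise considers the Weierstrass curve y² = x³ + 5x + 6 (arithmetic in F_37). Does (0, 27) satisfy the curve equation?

y² = 27² ≡ 26; x³ + 5x + 6 = 6 ≡ 6 (mod 37). 26 ≠ 6.

no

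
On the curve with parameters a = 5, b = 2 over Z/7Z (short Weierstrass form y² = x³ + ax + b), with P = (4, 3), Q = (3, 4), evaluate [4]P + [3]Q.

(0, 4)

First 4P:
Repeated addition: build up to 4P.
2P: tangent at (4, 3): λ = (3·4² + 5)/(2·3) ≡ 4/6. 6⁻¹ ≡ 6 (mod 7), so λ ≡ 4·6 ≡ 3.
  x = λ² - 4 - 4 = 9 - 8 ≡ 1; y = λ·(4 - 1) - 3 ≡ 6. → (1, 6)
3P: (1, 6) + (4, 3). λ = (3 - 6)/(4 - 1) ≡ 4/3 mod 7. 3⁻¹ ≡ 5 (mod 7), so λ ≡ 6.
  x = λ² - 1 - 4 = 36 - 5 ≡ 3; y = λ·(1 - 3) - 6 ≡ 3. → (3, 3)
4P: (3, 3) + (4, 3). λ = (3 - 3)/(4 - 3) ≡ 0/1 mod 7. 1⁻¹ ≡ 1 (mod 7), so λ ≡ 0.
  x = λ² - 3 - 4 = 0 - 7 ≡ 0; y = λ·(3 - 0) - 3 ≡ 4. → (0, 4)
4P = (0, 4).
Next 3Q:
Repeated addition: build up to 3Q.
2Q: tangent at (3, 4): λ = (3·3² + 5)/(2·4) ≡ 4/1. 1⁻¹ ≡ 1 (mod 7) since 1·1 = 1 ≡ 1, so λ ≡ 4·1 ≡ 4.
  x = λ² - 3 - 3 = 16 - 6 ≡ 3; y = λ·(3 - 3) - 4 ≡ 3. → (3, 3)
3Q: (3, 3) + (3, 4): same x and y₁ ≡ -y₂, so the sum is O.
3Q = O.
Finally 4P + 3Q:
(0, 4) + O = (0, 4) (identity).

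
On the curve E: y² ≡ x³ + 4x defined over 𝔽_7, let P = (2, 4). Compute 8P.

Repeated addition: build up to 8P.
2P: tangent at (2, 4): λ = (3·2² + 4)/(2·4) ≡ 2/1. 1⁻¹ ≡ 1 (mod 7), so λ ≡ 2·1 ≡ 2.
  x = λ² - 2 - 2 = 4 - 4 ≡ 0; y = λ·(2 - 0) - 4 ≡ 0. → (0, 0)
3P: (0, 0) + (2, 4). λ = (4 - 0)/(2 - 0) ≡ 4/2 mod 7. 2⁻¹ ≡ 4 (mod 7) since 2·4 = 8 ≡ 1, so λ ≡ 2.
  x = λ² - 0 - 2 = 4 - 2 ≡ 2; y = λ·(0 - 2) - 0 ≡ 3. → (2, 3)
4P: (2, 3) + (2, 4): same x and y₁ ≡ -y₂, so the sum is O.
5P: O + (2, 4) = (2, 4) (identity).
6P: tangent at (2, 4): λ = (3·2² + 4)/(2·4) ≡ 2/1. 1⁻¹ ≡ 1 (mod 7), so λ ≡ 2·1 ≡ 2.
  x = λ² - 2 - 2 = 4 - 4 ≡ 0; y = λ·(2 - 0) - 4 ≡ 0. → (0, 0)
7P: (0, 0) + (2, 4). λ = (4 - 0)/(2 - 0) ≡ 4/2 mod 7. 2⁻¹ ≡ 4 (mod 7), so λ ≡ 2.
  x = λ² - 0 - 2 = 4 - 2 ≡ 2; y = λ·(0 - 2) - 0 ≡ 3. → (2, 3)
8P: (2, 3) + (2, 4): same x and y₁ ≡ -y₂, so the sum is O.

O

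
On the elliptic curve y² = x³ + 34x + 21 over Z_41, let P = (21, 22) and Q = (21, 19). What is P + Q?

The two points share x = 21 and their y-coordinates satisfy 22 + 19 ≡ 0 (mod 41), so they are inverses. Their sum is 𝒪.

O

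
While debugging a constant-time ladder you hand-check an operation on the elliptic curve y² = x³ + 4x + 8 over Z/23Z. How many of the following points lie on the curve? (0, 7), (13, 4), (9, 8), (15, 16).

0

(0, 7): 7² ≡ 3, rhs ≡ 8 → off.
(13, 4): 4² ≡ 16, rhs ≡ 3 → off.
(9, 8): 8² ≡ 18, rhs ≡ 14 → off.
(15, 16): 16² ≡ 3, rhs ≡ 16 → off.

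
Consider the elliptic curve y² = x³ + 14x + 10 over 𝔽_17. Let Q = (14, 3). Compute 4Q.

(11, 13)

Repeated addition: build up to 4Q.
2Q: tangent at (14, 3): λ = (3·14² + 14)/(2·3) ≡ 7/6. 6⁻¹ ≡ 3 (mod 17), so λ ≡ 7·3 ≡ 4.
  x = λ² - 14 - 14 = 16 - 28 ≡ 5; y = λ·(14 - 5) - 3 ≡ 16. → (5, 16)
3Q: (5, 16) + (14, 3). λ = (3 - 16)/(14 - 5) ≡ 4/9 mod 17. 9⁻¹ ≡ 2 (mod 17) since 9·2 = 18 ≡ 1, so λ ≡ 8.
  x = λ² - 5 - 14 = 64 - 19 ≡ 11; y = λ·(5 - 11) - 16 ≡ 4. → (11, 4)
4Q: (11, 4) + (14, 3). λ = (3 - 4)/(14 - 11) ≡ 16/3 mod 17. 3⁻¹ ≡ 6 (mod 17), so λ ≡ 11.
  x = λ² - 11 - 14 = 121 - 25 ≡ 11; y = λ·(11 - 11) - 4 ≡ 13. → (11, 13)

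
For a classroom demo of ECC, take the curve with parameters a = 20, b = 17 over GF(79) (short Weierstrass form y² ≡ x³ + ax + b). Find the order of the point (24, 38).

2P: tangent at (24, 38): λ = (3·24² + 20)/(2·38) ≡ 10/76. 76⁻¹ ≡ 26 (mod 79), so λ ≡ 10·26 ≡ 23.
  x = λ² - 24 - 24 = 529 - 48 ≡ 7; y = λ·(24 - 7) - 38 ≡ 37. → (7, 37)
3P: (7, 37) + (24, 38). λ = (38 - 37)/(24 - 7) ≡ 1/17 mod 79. 17⁻¹ ≡ 14 (mod 79), so λ ≡ 14.
  x = λ² - 7 - 24 = 196 - 31 ≡ 7; y = λ·(7 - 7) - 37 ≡ 42. → (7, 42)
4P: (7, 42) + (24, 38). λ = (38 - 42)/(24 - 7) ≡ 75/17 mod 79. 17⁻¹ ≡ 14 (mod 79) since 17·14 = 238 ≡ 1, so λ ≡ 23.
  x = λ² - 7 - 24 = 529 - 31 ≡ 24; y = λ·(7 - 24) - 42 ≡ 41. → (24, 41)
5P: (24, 41) + (24, 38): same x and y₁ ≡ -y₂, so the sum is O.
5P = O, so the order is 5.

5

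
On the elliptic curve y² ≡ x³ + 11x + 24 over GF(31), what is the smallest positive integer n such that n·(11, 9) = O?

11

2P: tangent at (11, 9): λ = (3·11² + 11)/(2·9) ≡ 2/18. 18⁻¹ ≡ 19 (mod 31), so λ ≡ 2·19 ≡ 7.
  x = λ² - 11 - 11 = 49 - 22 ≡ 27; y = λ·(11 - 27) - 9 ≡ 3. → (27, 3)
3P: (27, 3) + (11, 9). λ = (9 - 3)/(11 - 27) ≡ 6/15 mod 31. 15⁻¹ ≡ 29 (mod 31), so λ ≡ 19.
  x = λ² - 27 - 11 = 361 - 38 ≡ 13; y = λ·(27 - 13) - 3 ≡ 15. → (13, 15)
4P: (13, 15) + (11, 9). λ = (9 - 15)/(11 - 13) ≡ 25/29 mod 31. 29⁻¹ ≡ 15 (mod 31), so λ ≡ 3.
  x = λ² - 13 - 11 = 9 - 24 ≡ 16; y = λ·(13 - 16) - 15 ≡ 7. → (16, 7)
5P: (16, 7) + (11, 9). λ = (9 - 7)/(11 - 16) ≡ 2/26 mod 31. 26⁻¹ ≡ 6 (mod 31), so λ ≡ 12.
  x = λ² - 16 - 11 = 144 - 27 ≡ 24; y = λ·(16 - 24) - 7 ≡ 21. → (24, 21)
6P: (24, 21) + (11, 9). λ = (9 - 21)/(11 - 24) ≡ 19/18 mod 31. 18⁻¹ ≡ 19 (mod 31), so λ ≡ 20.
  x = λ² - 24 - 11 = 400 - 35 ≡ 24; y = λ·(24 - 24) - 21 ≡ 10. → (24, 10)
7P: (24, 10) + (11, 9). λ = (9 - 10)/(11 - 24) ≡ 30/18 mod 31. 18⁻¹ ≡ 19 (mod 31) since 18·19 = 342 ≡ 1, so λ ≡ 12.
  x = λ² - 24 - 11 = 144 - 35 ≡ 16; y = λ·(24 - 16) - 10 ≡ 24. → (16, 24)
8P: (16, 24) + (11, 9). λ = (9 - 24)/(11 - 16) ≡ 16/26 mod 31. 26⁻¹ ≡ 6 (mod 31) since 26·6 = 156 ≡ 1, so λ ≡ 3.
  x = λ² - 16 - 11 = 9 - 27 ≡ 13; y = λ·(16 - 13) - 24 ≡ 16. → (13, 16)
9P: (13, 16) + (11, 9). λ = (9 - 16)/(11 - 13) ≡ 24/29 mod 31. 29⁻¹ ≡ 15 (mod 31) since 29·15 = 435 ≡ 1, so λ ≡ 19.
  x = λ² - 13 - 11 = 361 - 24 ≡ 27; y = λ·(13 - 27) - 16 ≡ 28. → (27, 28)
10P: (27, 28) + (11, 9). λ = (9 - 28)/(11 - 27) ≡ 12/15 mod 31. 15⁻¹ ≡ 29 (mod 31) since 15·29 = 435 ≡ 1, so λ ≡ 7.
  x = λ² - 27 - 11 = 49 - 38 ≡ 11; y = λ·(27 - 11) - 28 ≡ 22. → (11, 22)
11P: (11, 22) + (11, 9): same x and y₁ ≡ -y₂, so the sum is O.
11P = O, so the order is 11.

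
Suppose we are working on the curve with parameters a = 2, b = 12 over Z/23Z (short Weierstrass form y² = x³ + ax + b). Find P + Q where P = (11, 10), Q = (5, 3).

(11, 10) + (5, 3). λ = (3 - 10)/(5 - 11) ≡ 16/17 mod 23. 17⁻¹ ≡ 19 (mod 23) since 17·19 = 323 ≡ 1, so λ ≡ 5.
  x = λ² - 11 - 5 = 25 - 16 ≡ 9; y = λ·(11 - 9) - 10 ≡ 0. → (9, 0)

(9, 0)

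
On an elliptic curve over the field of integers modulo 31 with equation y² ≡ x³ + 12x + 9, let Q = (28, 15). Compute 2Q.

(8, 11)

tangent at (28, 15): λ = (3·28² + 12)/(2·15) ≡ 8/30. 30⁻¹ ≡ 30 (mod 31) since 30·30 = 900 ≡ 1, so λ ≡ 8·30 ≡ 23.
  x = λ² - 28 - 28 = 529 - 56 ≡ 8; y = λ·(28 - 8) - 15 ≡ 11. → (8, 11)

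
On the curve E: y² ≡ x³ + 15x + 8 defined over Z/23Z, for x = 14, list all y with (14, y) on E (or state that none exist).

x³ + 15x + 8 = 2962 ≡ 18 (mod 23).
Square roots of 18 mod 23: 8 and 15 (since 8² = 64 ≡ 18).

8, 15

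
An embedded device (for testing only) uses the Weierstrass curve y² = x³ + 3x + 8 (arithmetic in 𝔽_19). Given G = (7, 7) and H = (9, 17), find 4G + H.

(18, 17)

First 4G:
Double-and-add on 4 = (100)₂. Start with G = (7, 7) for the leading 1-bit.
double: tangent at (7, 7): λ = (3·7² + 3)/(2·7) ≡ 17/14. 14⁻¹ ≡ 15 (mod 19) since 14·15 = 210 ≡ 1, so λ ≡ 17·15 ≡ 8.
  x = λ² - 7 - 7 = 64 - 14 ≡ 12; y = λ·(7 - 12) - 7 ≡ 10. → (12, 10)
double: tangent at (12, 10): λ = (3·12² + 3)/(2·10) ≡ 17/1. 1⁻¹ ≡ 1 (mod 19) since 1·1 = 1 ≡ 1, so λ ≡ 17·1 ≡ 17.
  x = λ² - 12 - 12 = 289 - 24 ≡ 18; y = λ·(12 - 18) - 10 ≡ 2. → (18, 2)
4G = (18, 2).
Finally 4G + H:
(18, 2) + (9, 17). λ = (17 - 2)/(9 - 18) ≡ 15/10 mod 19. 10⁻¹ ≡ 2 (mod 19) since 10·2 = 20 ≡ 1, so λ ≡ 11.
  x = λ² - 18 - 9 = 121 - 27 ≡ 18; y = λ·(18 - 18) - 2 ≡ 17. → (18, 17)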